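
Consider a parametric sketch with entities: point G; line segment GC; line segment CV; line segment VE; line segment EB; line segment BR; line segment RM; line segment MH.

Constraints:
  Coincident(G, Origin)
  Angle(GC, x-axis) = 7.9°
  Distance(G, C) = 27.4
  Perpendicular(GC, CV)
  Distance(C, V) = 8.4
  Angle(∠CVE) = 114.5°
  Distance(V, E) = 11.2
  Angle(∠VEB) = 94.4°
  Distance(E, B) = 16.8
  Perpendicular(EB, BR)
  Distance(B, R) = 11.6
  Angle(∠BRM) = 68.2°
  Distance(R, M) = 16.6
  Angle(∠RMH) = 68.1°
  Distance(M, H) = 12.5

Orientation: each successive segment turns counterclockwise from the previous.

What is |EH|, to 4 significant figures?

10.65

G is at the origin; GC runs at 7.9° with length 27.4, so C = (27.14, 3.766). GC is perpendicular to CV, so CV runs at 97.90°; with |CV| = 8.4, V = (25.99, 12.09). ∠CVE = 114.5° gives VE at 163.4° from the x-axis; with |VE| = 11.2, E = (15.25, 15.29). ∠VEB = 94.4° gives EB at -111.0° from the x-axis; with |EB| = 16.8, B = (9.232, -0.3982). EB is perpendicular to BR, so BR runs at -21.00°; with |BR| = 11.6, R = (20.06, -4.555). ∠BRM = 68.2° gives RM at 90.80° from the x-axis; with |RM| = 16.6, M = (19.83, 12.04). ∠RMH = 68.1° gives MH at -157.3° from the x-axis; with |MH| = 12.5, H = (8.298, 7.219). Then |EH| = |H − E| = 10.65.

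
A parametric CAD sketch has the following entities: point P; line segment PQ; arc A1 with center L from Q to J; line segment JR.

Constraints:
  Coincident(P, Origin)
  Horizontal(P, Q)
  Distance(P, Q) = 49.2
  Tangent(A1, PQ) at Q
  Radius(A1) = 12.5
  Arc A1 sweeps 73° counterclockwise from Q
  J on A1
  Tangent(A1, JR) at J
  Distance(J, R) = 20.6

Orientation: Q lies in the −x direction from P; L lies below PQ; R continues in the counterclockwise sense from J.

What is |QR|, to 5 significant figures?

33.734

P is at the origin; PQ is horizontal with |PQ| = 49.2 and Q on the −x side, so Q = (-49.200, 0.0000). Tangency of A1 to PQ means the radius LQ is perpendicular to PQ, so L = Q + (0, -12.5) = (-49.200, -12.500). On A1, Q sits at bearing 90° from L; a 73° counterclockwise sweep puts J at bearing 163°, so J = L + 12.5·(cos 163°, sin 163°) = (-61.154, -8.8454). Since A1 is tangent to JR there, LJ ⟂ JR, so JR runs along (−sin 163°, cos 163°); with |JR| = 20.6, R = (-67.177, -28.545). Then |QR| = |R − Q| = 33.734.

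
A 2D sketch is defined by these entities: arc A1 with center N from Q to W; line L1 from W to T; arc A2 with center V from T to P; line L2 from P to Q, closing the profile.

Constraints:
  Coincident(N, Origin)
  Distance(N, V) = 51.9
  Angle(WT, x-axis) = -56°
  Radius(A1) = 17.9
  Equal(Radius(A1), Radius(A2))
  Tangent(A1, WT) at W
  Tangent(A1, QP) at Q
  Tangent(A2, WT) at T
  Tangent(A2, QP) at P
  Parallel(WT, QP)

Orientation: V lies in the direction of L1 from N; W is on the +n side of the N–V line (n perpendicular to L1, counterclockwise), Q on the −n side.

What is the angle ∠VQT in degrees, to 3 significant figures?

15.6°

The slot axis is L1's direction at -56.0°, so u = (cos -56.0°, sin -56.0°) = (0.559, -0.829) and n = (−sin -56.0°, cos -56.0°) = (0.829, 0.559). N is at the origin and V lies 51.9 along u from N, so V = 51.9·u = (29.0, -43.0). Tangency of A1 to both parallel lines with radius 17.9 puts W and Q at N ± 17.9·n: W = (14.8, 10.0), Q = (-14.8, -10.0). Equal radii place T and P the same way about V: T = V + 17.9·n = (43.9, -33.0), P = V − 17.9·n = (14.2, -53.0). Then cos ∠VQT = QV·QT / (|QV||QT|), giving 15.6°.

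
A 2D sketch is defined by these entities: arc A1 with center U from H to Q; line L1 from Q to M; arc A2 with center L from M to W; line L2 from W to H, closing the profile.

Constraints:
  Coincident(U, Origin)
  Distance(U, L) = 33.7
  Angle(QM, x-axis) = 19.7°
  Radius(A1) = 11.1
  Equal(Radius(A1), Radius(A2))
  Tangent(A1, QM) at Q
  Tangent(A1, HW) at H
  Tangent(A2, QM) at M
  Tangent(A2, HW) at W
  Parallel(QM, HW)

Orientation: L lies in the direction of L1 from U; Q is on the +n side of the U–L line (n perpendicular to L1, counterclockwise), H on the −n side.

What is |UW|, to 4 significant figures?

35.48

Tangency of A1 to both parallel lines with radius 11.1 puts Q and H at U ± 11.1·n: Q = (-3.742, 10.45), H = (3.742, -10.45). Equal radii place M and W the same way about L: M = L + 11.1·n = (27.99, 21.81), W = L − 11.1·n = (35.47, 0.9098). Then |UW| = |W − U| = 35.48.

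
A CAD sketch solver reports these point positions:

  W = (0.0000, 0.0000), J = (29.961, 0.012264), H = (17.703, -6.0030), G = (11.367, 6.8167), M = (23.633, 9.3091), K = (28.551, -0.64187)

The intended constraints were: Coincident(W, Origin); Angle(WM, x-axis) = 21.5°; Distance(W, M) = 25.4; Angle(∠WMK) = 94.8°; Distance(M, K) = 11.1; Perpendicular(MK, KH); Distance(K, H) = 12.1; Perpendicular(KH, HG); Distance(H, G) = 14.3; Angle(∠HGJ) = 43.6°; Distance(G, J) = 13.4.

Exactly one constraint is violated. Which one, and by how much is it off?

Distance(G, J) = 13.4 — off by 6.40.

W = (0.00, 0.00) ✓; WM at 21.50° ✓; |WM| = 25.40 ✓; ∠WMK = 94.80° ✓; |MK| = 11.10 ✓; ∠(MK, KH) = 90.00° ✓; |KH| = 12.10 ✓; ∠(KH, HG) = 90.00° ✓; |HG| = 14.30 ✓; ∠HGJ = 43.60° ✓; |GJ| = 19.80 ✗.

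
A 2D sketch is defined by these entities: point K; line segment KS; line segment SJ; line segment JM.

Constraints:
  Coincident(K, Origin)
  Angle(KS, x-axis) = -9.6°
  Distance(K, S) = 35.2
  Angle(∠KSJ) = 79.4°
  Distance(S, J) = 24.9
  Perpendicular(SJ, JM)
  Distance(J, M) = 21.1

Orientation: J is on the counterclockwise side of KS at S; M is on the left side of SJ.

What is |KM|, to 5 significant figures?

22.841

K is at the origin; KS runs at -9.6° with length 35.2, so S = 35.2·(cos -9.6°, sin -9.6°) = (34.707, -5.8703). ∠KSJ = 79.4°, so SJ runs at -9.6° + (180° − 79.4°) = 91.000° from the x-axis; with |SJ| = 24.9, J = S + 24.9·(cos 91.000°, sin 91.000°) = (34.272, 19.026). The perpendicularity gives JM at right angles to SJ; with |JM| = 21.1 on the left of SJ, M = J + 21.1·(-0.99985, -0.017452) = (13.176, 18.658). Then |KM| = |M − K| = 22.841.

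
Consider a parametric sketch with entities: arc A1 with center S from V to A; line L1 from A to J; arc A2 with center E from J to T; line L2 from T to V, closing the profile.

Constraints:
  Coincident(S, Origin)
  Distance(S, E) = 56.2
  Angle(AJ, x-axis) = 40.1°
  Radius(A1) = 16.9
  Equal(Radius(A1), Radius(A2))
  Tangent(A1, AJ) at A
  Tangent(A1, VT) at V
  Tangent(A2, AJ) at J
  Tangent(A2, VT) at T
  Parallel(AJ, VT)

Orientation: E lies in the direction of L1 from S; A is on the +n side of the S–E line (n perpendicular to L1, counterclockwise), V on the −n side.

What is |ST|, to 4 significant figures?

58.69

The slot axis is L1's direction at 40.1°, so u = (cos 40.1°, sin 40.1°) = (0.7649, 0.6441) and n = (−sin 40.1°, cos 40.1°) = (-0.6441, 0.7649). S is at the origin and E lies 56.2 along u from S, so E = 56.2·u = (42.99, 36.20). Tangency of A1 to both parallel lines with radius 16.9 puts A and V at S ± 16.9·n: A = (-10.89, 12.93), V = (10.89, -12.93). Equal radii place J and T the same way about E: J = E + 16.9·n = (32.10, 49.13), T = E − 16.9·n = (53.87, 23.27). Then |ST| = |T − S| = 58.69.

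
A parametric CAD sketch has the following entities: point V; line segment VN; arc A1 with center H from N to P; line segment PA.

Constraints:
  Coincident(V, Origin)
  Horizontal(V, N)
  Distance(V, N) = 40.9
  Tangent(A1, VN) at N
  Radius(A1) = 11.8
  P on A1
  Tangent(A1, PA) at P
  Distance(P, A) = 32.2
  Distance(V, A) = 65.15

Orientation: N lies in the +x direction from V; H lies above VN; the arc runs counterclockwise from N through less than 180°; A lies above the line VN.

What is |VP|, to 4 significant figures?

54.33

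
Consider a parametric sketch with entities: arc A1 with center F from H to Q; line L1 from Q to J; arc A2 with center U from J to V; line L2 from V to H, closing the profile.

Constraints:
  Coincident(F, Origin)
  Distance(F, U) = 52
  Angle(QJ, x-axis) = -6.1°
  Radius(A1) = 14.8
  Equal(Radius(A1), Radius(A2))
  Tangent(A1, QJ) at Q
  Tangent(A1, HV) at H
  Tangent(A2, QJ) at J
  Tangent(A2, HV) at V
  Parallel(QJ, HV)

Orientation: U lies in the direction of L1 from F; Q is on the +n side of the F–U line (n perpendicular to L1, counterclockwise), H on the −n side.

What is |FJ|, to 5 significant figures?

54.065

The slot axis is L1's direction at -6.1°, so u = (cos -6.1°, sin -6.1°) = (0.99434, -0.10626) and n = (−sin -6.1°, cos -6.1°) = (0.10626, 0.99434). F is at the origin and U lies 52.0 along u from F, so U = 52.0·u = (51.706, -5.5257). Tangency of A1 to both parallel lines with radius 14.8 puts Q and H at F ± 14.8·n: Q = (1.5727, 14.716), H = (-1.5727, -14.716). Equal radii place J and V the same way about U: J = U + 14.8·n = (53.278, 9.1905), V = U − 14.8·n = (50.133, -20.242). Then |FJ| = |J − F| = 54.065.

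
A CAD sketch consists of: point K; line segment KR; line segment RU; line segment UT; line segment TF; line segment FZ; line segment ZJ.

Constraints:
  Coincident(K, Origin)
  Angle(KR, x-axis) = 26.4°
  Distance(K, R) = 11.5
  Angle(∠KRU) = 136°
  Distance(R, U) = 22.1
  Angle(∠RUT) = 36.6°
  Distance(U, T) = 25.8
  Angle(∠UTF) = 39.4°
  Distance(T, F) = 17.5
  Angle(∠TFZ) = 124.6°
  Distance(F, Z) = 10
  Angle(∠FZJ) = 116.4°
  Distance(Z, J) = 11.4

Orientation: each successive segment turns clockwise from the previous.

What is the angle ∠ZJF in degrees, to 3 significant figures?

29.5°

∠TFZ = 124.6° gives FZ at 3.00° from the x-axis; with |FZ| = 10.0, Z = (26.1, 5.46). ∠FZJ = 116.4° gives ZJ at -60.6° from the x-axis; with |ZJ| = 11.4, J = (31.7, -4.47). Then cos ∠ZJF = JZ·JF / (|JZ||JF|), giving 29.5°.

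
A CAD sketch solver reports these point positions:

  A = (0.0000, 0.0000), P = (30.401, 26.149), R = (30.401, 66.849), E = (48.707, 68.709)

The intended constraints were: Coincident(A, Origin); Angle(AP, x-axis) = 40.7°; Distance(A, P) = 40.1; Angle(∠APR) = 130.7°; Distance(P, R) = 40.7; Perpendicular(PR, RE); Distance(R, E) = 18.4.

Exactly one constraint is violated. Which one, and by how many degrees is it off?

Perpendicular(PR, RE) — off by 5.80°.

A = (0.00, 0.00) ✓; AP at 40.70° ✓; |AP| = 40.10 ✓; ∠APR = 130.7° ✓; |PR| = 40.70 ✓; ∠(PR, RE) = 84.20° ✗; |RE| = 18.40 ✓.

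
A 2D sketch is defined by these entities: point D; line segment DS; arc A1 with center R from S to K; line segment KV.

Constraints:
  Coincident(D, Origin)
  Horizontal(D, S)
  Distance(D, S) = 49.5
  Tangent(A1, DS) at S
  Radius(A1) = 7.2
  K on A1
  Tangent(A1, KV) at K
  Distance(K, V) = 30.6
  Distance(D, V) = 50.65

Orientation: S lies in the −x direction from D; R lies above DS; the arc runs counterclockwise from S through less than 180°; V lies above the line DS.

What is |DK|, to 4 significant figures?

42.84

D is at the origin; DS is horizontal with |DS| = 49.5 and S on the −x side, so S = (-49.50, 0.000). Tangency of A1 to DS means the radius RS is perpendicular to DS, so R = S + (0, 7.2) = (-49.50, 7.200). Since RK ⟂ KV (tangency), |RV| = √(7.2² + 30.6²) = 31.44 regardless of where K sits on A1. So V lies on both circle(D, 50.65) and circle(R, 31.44); the above-DS intersection is V = (-36.03, 35.60). K is the foot of the tangent from V: K = (-42.46, 5.686).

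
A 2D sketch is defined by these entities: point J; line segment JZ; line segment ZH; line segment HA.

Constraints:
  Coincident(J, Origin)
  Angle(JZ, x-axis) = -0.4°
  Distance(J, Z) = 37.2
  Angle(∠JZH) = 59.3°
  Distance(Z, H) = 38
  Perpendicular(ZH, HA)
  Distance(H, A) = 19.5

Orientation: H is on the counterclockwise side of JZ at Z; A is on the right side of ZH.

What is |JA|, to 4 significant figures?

54.88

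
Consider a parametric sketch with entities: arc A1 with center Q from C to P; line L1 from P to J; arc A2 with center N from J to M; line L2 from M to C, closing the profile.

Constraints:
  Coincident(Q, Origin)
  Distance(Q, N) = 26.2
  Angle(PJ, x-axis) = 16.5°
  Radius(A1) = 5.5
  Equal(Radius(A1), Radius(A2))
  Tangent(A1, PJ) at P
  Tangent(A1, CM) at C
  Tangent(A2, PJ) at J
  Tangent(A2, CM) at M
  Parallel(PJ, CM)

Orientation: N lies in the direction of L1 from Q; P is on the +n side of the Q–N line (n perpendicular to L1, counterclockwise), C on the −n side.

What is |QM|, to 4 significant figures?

26.77

The slot axis is L1's direction at 16.5°, so u = (cos 16.5°, sin 16.5°) = (0.9588, 0.2840) and n = (−sin 16.5°, cos 16.5°) = (-0.2840, 0.9588). Q is at the origin and N lies 26.2 along u from Q, so N = 26.2·u = (25.12, 7.441). Tangency of A1 to both parallel lines with radius 5.5 puts P and C at Q ± 5.5·n: P = (-1.562, 5.274), C = (1.562, -5.274). Equal radii place J and M the same way about N: J = N + 5.5·n = (23.56, 12.71), M = N − 5.5·n = (26.68, 2.168). Then |QM| = |M − Q| = 26.77.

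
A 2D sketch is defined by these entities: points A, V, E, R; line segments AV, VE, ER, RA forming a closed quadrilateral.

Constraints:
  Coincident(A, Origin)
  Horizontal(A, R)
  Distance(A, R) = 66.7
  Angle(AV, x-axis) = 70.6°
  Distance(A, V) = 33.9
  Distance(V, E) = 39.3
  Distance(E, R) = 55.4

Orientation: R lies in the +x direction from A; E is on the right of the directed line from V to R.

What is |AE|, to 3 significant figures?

13.9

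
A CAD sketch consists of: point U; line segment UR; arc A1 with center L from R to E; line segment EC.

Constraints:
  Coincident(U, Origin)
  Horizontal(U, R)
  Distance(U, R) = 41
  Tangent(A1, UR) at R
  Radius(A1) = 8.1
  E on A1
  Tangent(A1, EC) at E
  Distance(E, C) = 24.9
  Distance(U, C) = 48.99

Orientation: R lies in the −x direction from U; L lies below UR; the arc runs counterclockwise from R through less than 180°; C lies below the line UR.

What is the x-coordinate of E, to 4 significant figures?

-48.01

U is at the origin; U and R share the same y with |UR| = 41.0 and R on the −x side, so R = (-41.00, 0.000). Since A1 is tangent to UR there, LR ⟂ UR, so L = R + (0, -8.1) = (-41.00, -8.100). Since LE ⟂ EC (tangency), |LC| = √(8.1² + 24.9²) = 26.18 regardless of where E sits on A1. So C lies on both circle(U, 48.99) and circle(L, 26.18); the below-UR intersection is C = (-35.55, -33.71). E is the foot of the tangent from C: E = (-48.01, -12.15).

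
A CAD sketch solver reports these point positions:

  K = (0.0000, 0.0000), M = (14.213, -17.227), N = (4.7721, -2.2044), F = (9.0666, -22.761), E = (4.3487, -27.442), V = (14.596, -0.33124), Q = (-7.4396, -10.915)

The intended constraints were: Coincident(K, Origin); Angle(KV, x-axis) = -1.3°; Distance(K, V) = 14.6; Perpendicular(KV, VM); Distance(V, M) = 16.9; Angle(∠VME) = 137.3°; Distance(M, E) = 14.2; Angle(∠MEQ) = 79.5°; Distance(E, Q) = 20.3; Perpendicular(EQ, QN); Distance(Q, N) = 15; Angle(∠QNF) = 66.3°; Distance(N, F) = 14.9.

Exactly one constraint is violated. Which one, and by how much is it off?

Distance(N, F) = 14.9 — off by 6.10.

K = (0.00, 0.00) ✓; KV at -1.300° ✓; |KV| = 14.60 ✓; ∠(KV, VM) = 90.00° ✓; |VM| = 16.90 ✓; ∠VME = 137.3° ✓; |ME| = 14.20 ✓; ∠MEQ = 79.50° ✓; |EQ| = 20.30 ✓; ∠(EQ, QN) = 90.00° ✓; |QN| = 15.00 ✓; ∠QNF = 66.30° ✓; |NF| = 21.00 ✗.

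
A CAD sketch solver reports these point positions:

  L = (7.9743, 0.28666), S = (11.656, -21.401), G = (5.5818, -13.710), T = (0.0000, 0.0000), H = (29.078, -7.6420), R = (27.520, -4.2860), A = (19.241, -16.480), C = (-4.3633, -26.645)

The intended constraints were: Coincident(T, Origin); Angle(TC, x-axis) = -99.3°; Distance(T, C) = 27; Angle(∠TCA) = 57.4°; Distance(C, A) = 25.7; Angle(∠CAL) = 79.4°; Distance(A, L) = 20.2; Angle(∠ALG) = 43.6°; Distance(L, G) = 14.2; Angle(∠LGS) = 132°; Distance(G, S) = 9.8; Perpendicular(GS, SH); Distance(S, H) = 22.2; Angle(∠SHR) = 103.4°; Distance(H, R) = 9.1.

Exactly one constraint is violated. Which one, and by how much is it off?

Distance(H, R) = 9.1 — off by 5.40.

T = (0.00, 0.00) ✓; TC at -99.30° ✓; |TC| = 27.00 ✓; ∠TCA = 57.40° ✓; |CA| = 25.70 ✓; ∠CAL = 79.40° ✓; |AL| = 20.20 ✓; ∠ALG = 43.60° ✓; |LG| = 14.20 ✓; ∠LGS = 132.0° ✓; |GS| = 9.800 ✓; ∠(GS, SH) = 90.00° ✓; |SH| = 22.20 ✓; ∠SHR = 103.4° ✓; |HR| = 3.700 ✗.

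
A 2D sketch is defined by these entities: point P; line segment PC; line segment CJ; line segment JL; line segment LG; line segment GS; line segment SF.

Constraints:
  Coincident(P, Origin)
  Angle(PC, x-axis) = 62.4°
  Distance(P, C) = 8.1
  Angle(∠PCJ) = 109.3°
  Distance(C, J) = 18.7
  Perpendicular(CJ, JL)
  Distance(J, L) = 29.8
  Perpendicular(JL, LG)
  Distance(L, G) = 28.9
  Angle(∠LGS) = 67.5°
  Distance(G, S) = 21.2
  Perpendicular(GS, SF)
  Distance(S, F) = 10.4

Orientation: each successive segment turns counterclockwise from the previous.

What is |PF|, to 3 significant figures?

12.1

∠LGS = 67.5° gives GS at 65.6° from the x-axis; with |GS| = 21.2, S = (-2.28, -1.32). The perpendicularity gives SF at right angles to GS, so SF runs at 156°; with |SF| = 10.4, F = (-11.8, 2.97). Then |PF| = |F − P| = 12.1.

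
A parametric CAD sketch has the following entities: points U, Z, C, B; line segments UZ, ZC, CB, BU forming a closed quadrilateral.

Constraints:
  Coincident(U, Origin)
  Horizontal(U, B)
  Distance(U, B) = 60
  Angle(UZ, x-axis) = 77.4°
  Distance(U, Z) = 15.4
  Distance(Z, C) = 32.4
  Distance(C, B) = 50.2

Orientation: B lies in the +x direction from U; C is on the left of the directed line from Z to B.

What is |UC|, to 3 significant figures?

46.0

U is at the origin; UB is horizontal with |UB| = 60.0 and B in +x, so B = (60.0, 0). UZ runs at 77.4° with |UZ| = 15.4, so Z = (3.36, 15.0). C is determined by |ZC| = 32.4 and |CB| = 50.2 together: it lies at the intersection of circle(Z, 32.4) and circle(B, 50.2). With |ZB| = 58.6, the foot of the radical line on ZB is 16.8 from Z and the perpendicular offset is √(32.4² − 16.8²) = 27.7. Taking the left-of-ZB solution: C = (26.7, 37.5).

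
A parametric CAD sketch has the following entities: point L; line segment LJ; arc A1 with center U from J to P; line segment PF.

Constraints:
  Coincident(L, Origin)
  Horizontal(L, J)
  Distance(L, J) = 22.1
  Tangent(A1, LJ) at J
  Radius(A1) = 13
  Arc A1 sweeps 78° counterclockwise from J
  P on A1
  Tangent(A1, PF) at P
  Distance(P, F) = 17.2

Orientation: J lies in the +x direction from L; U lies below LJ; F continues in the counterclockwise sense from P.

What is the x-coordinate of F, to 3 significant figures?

5.81

L is at the origin; LJ is horizontal with |LJ| = 22.1 and J on the +x side, so J = (22.1, 0.00). Since A1 is tangent to LJ there, UJ ⟂ LJ, so U = J + (0, -13) = (22.1, -13.0). On A1, J sits at bearing 90° from U; a 78° counterclockwise sweep puts P at bearing 168°, so P = U + 13.0·(cos 168°, sin 168°) = (9.38, -10.3). Tangency of A1 to PF means the radius UP is perpendicular to PF, so PF runs along (−sin 168°, cos 168°); with |PF| = 17.2, F = (5.81, -27.1). So F.x = 5.81.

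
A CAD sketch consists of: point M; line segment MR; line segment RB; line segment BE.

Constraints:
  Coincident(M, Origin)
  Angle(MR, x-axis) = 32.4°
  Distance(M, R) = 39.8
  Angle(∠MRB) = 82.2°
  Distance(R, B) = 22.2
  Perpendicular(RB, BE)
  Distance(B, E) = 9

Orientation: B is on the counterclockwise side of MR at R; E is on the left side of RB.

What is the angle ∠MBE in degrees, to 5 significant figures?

23.075°

M is at the origin; MR runs at 32.4° with length 39.8, so R = 39.8·(cos 32.4°, sin 32.4°) = (33.604, 21.326). ∠MRB = 82.2°, so RB runs at 32.4° + (180° − 82.2°) = 130.20° from the x-axis; with |RB| = 22.2, B = R + 22.2·(cos 130.20°, sin 130.20°) = (19.275, 38.282). RB ⟂ BE; with |BE| = 9.0 on the left of RB, E = B + 9.0·(-0.76380, -0.64546) = (12.401, 32.473). Then cos ∠MBE = BM·BE / (|BM||BE|), giving 23.075°.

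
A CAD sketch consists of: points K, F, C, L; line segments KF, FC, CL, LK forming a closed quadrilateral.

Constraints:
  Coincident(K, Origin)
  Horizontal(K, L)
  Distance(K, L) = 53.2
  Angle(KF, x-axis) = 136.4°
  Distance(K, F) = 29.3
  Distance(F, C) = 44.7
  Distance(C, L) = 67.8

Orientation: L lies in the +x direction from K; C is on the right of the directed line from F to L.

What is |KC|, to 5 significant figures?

25.463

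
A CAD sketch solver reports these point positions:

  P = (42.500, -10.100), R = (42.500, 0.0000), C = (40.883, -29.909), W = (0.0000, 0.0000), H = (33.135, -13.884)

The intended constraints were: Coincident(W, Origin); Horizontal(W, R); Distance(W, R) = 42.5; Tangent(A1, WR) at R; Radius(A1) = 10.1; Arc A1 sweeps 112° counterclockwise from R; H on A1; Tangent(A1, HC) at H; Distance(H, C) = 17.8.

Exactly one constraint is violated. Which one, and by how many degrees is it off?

Tangent(A1, HC) at H — off by 3.80°.

W = (0.00, 0.00) ✓; W.y = 0.00, R.y = 0.00 ✓; |WR| = 42.50 ✓; ∠(PR, RW) = 90.00° ✓; |PR| = 10.10 ✓; bearing(P→H) − bearing(P→R) = 112.0° ✓; |PH| = 10.10 ✓; ∠(PH, HC) = 86.20° ✗; |HC| = 17.80 ✓.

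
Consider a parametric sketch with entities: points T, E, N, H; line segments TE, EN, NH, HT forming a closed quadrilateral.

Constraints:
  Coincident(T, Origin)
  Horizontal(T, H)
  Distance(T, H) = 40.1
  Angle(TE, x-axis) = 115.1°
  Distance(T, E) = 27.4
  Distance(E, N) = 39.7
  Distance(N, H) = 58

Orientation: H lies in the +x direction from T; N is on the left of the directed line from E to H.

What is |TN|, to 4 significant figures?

55.42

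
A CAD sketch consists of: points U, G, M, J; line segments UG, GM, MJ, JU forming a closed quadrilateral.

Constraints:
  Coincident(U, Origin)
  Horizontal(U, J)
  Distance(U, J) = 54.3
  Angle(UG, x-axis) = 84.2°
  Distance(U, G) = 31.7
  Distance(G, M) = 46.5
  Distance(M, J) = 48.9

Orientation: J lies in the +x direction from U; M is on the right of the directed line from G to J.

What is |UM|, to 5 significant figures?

16.625

Checks: |GM| = 46.50 ✓; |MJ| = 48.90 ✓.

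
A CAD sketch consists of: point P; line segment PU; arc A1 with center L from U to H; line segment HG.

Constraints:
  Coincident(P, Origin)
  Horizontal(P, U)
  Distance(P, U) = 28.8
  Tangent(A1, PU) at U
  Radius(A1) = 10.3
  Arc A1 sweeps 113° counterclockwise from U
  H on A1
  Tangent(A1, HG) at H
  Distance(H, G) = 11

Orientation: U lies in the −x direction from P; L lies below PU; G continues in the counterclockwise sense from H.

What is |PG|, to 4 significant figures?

41.86

P is at the origin; P and U share the same y with |PU| = 28.8 and U on the −x side, so U = (-28.80, 0.000). Since A1 is tangent to PU there, LU ⟂ PU, so L = U + (0, -10.3) = (-28.80, -10.30). On A1, U sits at bearing 90° from L; a 113° counterclockwise sweep puts H at bearing 203°, so H = L + 10.3·(cos 203°, sin 203°) = (-38.28, -14.32). The tangent condition forces LH to be normal to HG, so HG runs along (−sin 203°, cos 203°); with |HG| = 11.0, G = (-33.98, -24.45). Then |PG| = |G − P| = 41.86.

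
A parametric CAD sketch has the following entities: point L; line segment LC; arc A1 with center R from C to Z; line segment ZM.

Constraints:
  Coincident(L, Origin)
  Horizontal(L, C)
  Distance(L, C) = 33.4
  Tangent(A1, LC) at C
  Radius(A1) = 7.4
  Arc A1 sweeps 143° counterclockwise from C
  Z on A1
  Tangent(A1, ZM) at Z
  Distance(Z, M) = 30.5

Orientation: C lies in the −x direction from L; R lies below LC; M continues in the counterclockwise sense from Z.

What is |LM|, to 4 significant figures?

34.42

L is at the origin; LC is horizontal with |LC| = 33.4 and C on the −x side, so C = (-33.40, 0.000). Tangency of A1 to LC means the radius RC is perpendicular to LC, so R = C + (0, -7.4) = (-33.40, -7.400). On A1, C sits at bearing 90° from R; a 143° counterclockwise sweep puts Z at bearing 233°, so Z = R + 7.4·(cos 233°, sin 233°) = (-37.85, -13.31). The tangent condition forces RZ to be normal to ZM, so ZM runs along (−sin 233°, cos 233°); with |ZM| = 30.5, M = (-13.50, -31.67). Then |LM| = |M − L| = 34.42.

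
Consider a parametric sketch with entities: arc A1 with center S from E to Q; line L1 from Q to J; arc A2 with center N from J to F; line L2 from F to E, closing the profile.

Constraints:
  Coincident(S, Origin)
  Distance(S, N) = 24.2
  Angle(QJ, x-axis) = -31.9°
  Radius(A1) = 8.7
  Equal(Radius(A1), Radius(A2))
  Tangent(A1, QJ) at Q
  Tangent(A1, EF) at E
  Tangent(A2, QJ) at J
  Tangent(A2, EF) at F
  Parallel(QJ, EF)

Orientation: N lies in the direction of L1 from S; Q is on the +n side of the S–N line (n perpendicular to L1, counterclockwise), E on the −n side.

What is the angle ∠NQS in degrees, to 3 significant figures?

70.2°

The slot axis is L1's direction at -31.9°, so u = (cos -31.9°, sin -31.9°) = (0.849, -0.528) and n = (−sin -31.9°, cos -31.9°) = (0.528, 0.849). S is at the origin and N lies 24.2 along u from S, so N = 24.2·u = (20.5, -12.8). Tangency of A1 to both parallel lines with radius 8.7 puts Q and E at S ± 8.7·n: Q = (4.60, 7.39), E = (-4.60, -7.39). Then cos ∠NQS = QN·QS / (|QN||QS|), giving 70.2°.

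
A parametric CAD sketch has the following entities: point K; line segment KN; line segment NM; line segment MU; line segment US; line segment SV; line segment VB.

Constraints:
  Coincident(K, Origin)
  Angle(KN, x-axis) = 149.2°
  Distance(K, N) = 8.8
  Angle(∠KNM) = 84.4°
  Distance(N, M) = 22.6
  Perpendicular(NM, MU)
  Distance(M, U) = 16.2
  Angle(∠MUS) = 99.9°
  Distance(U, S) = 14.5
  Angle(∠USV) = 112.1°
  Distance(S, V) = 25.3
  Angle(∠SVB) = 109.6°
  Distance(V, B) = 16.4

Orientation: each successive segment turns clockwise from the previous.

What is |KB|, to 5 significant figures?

24.739

∠USV = 112.1° gives SV at 175.60° from the x-axis; with |SV| = 25.3, V = (-12.804, 2.0476). ∠SVB = 109.6° gives VB at 105.20° from the x-axis; with |VB| = 16.4, B = (-17.104, 17.874). Then |KB| = |B − K| = 24.739.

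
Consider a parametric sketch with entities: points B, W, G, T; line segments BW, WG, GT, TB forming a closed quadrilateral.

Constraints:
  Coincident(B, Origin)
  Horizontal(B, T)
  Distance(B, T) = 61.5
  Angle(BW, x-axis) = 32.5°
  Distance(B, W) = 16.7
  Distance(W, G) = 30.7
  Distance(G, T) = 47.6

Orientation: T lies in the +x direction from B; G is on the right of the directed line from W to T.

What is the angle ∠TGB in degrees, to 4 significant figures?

105.0°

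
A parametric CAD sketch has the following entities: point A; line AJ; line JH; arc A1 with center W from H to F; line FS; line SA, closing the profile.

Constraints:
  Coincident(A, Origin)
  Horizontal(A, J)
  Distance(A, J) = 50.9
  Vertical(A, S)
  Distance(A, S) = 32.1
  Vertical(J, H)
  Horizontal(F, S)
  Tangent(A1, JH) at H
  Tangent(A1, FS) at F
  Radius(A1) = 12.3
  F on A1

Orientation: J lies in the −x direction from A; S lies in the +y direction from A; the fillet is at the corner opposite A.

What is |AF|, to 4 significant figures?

50.20

The virtual corner opposite A is at (-50.90, 32.10). A1 meets JH tangentially, so WH is at right angles to JH and tangency of A1 to FS means the radius WF is perpendicular to FS, with radius 12.3, so the center W sits 12.3 in from both sides at W = (-38.60, 19.80). That places the tangent points at H = (-50.90, 19.80) on JH and F = (-38.60, 32.10) on FS. Then |AF| = |F − A| = 50.20.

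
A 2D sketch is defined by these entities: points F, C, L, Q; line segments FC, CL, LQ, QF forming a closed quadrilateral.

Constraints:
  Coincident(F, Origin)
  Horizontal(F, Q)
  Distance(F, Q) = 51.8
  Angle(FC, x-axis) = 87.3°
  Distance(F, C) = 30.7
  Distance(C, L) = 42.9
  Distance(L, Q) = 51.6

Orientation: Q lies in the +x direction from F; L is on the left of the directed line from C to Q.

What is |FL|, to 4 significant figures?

63.94

Checks: |CL| = 42.90 ✓; |LQ| = 51.60 ✓.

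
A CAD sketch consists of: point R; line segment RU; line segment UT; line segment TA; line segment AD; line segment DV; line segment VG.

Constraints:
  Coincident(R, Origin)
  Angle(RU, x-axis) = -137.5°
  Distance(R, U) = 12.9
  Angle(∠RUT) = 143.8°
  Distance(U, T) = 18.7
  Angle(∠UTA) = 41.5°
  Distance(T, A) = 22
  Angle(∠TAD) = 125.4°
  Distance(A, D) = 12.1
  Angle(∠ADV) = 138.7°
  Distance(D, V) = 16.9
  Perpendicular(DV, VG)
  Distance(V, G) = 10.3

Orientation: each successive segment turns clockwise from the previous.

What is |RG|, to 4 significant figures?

15.53

R is at the origin; RU runs at -137.5° with length 12.9, so U = (-9.511, -8.715). ∠RUT = 143.8° gives UT at -173.7° from the x-axis; with |UT| = 18.7, T = (-28.10, -10.77). ∠UTA = 41.5° gives TA at 47.80° from the x-axis; with |TA| = 22.0, A = (-13.32, 5.531). ∠TAD = 125.4° gives AD at -6.800° from the x-axis; with |AD| = 12.1, D = (-1.305, 4.098). ∠ADV = 138.7° gives DV at -48.10° from the x-axis; with |DV| = 16.9, V = (9.981, -8.481). DV is perpendicular to VG, so VG runs at -138.1°; with |VG| = 10.3, G = (2.315, -15.36). Then |RG| = |G − R| = 15.53.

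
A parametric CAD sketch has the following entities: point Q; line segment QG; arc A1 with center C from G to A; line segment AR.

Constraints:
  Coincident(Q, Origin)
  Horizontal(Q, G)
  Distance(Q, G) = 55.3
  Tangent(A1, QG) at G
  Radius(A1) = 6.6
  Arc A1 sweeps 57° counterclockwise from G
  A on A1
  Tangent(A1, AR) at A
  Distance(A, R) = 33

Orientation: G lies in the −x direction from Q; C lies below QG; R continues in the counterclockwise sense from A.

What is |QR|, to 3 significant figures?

84.6

On A1, G sits at bearing 90° from C; a 57° counterclockwise sweep puts A at bearing 147°, so A = C + 6.6·(cos 147°, sin 147°) = (-60.8, -3.01). Since A1 is tangent to AR there, CA ⟂ AR, so AR runs along (−sin 147°, cos 147°); with |AR| = 33.0, R = (-78.8, -30.7). Then |QR| = |R − Q| = 84.6.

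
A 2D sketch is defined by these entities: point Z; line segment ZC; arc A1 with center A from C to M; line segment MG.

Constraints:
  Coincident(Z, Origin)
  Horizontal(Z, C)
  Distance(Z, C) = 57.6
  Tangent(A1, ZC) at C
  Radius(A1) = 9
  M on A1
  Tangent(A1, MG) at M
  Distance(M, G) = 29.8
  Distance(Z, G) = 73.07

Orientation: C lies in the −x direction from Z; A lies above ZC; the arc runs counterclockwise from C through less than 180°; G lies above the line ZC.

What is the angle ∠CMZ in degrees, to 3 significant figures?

109°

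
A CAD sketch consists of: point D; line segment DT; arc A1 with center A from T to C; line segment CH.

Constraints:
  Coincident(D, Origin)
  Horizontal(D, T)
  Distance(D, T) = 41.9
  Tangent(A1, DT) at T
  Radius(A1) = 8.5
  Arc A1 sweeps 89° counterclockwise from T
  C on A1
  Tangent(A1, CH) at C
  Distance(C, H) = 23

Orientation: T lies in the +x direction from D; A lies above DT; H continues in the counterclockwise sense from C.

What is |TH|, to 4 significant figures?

32.59

On A1, T sits at bearing -90° from A; an 89° counterclockwise sweep puts C at bearing -1°, so C = A + 8.5·(cos -1°, sin -1°) = (50.40, 8.352). The tangent condition forces AC to be normal to CH, so CH runs along (−sin -1°, cos -1°); with |CH| = 23.0, H = (50.80, 31.35). Then |TH| = |H − T| = 32.59.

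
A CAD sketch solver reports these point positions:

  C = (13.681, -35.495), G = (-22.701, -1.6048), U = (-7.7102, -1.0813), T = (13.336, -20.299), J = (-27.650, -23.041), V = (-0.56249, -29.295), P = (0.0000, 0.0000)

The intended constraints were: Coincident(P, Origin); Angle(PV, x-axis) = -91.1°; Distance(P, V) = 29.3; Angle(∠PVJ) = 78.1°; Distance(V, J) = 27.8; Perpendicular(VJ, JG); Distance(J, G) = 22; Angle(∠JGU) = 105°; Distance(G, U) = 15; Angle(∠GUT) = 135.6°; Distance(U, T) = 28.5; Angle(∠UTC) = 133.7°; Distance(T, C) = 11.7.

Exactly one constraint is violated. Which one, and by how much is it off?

Distance(T, C) = 11.7 — off by 3.50.

P = (0.00, 0.00) ✓; PV at -91.10° ✓; |PV| = 29.30 ✓; ∠PVJ = 78.10° ✓; |VJ| = 27.80 ✓; ∠(VJ, JG) = 90.00° ✓; |JG| = 22.00 ✓; ∠JGU = 105.0° ✓; |GU| = 15.00 ✓; ∠GUT = 135.6° ✓; |UT| = 28.50 ✓; ∠UTC = 133.7° ✓; |TC| = 15.20 ✗.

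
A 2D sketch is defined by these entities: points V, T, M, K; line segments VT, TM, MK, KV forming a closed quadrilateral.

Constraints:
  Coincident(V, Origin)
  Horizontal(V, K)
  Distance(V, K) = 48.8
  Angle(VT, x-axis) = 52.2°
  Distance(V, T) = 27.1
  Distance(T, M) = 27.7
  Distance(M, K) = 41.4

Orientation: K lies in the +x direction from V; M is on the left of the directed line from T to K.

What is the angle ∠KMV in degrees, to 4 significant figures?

59.25°

Checks: |TM| = 27.70 ✓; |MK| = 41.40 ✓.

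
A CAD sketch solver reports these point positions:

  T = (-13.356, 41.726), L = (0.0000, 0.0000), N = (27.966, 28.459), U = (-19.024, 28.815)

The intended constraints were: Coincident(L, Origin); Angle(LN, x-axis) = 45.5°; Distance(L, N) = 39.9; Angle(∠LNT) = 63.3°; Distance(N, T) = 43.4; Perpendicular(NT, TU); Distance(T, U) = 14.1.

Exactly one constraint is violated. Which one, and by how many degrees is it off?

Perpendicular(NT, TU) — off by 5.90°.

L = (0.00, 0.00) ✓; LN at 45.50° ✓; |LN| = 39.90 ✓; ∠LNT = 63.30° ✓; |NT| = 43.40 ✓; ∠(NT, TU) = 84.10° ✗; |TU| = 14.10 ✓.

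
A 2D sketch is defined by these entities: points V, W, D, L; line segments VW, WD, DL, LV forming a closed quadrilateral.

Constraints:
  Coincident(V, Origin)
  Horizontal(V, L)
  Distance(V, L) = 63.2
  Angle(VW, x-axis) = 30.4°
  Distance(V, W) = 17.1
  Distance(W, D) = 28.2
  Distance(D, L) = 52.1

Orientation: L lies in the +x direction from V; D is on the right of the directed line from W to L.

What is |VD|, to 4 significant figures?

24.58

V is at the origin; VL is horizontal with |VL| = 63.2 and L in +x, so L = (63.2, 0). VW runs at 30.4° with |VW| = 17.1, so W = (14.75, 8.653). D is determined by |WD| = 28.2 and |DL| = 52.1 together: it lies at the intersection of circle(W, 28.2) and circle(L, 52.1). With |WL| = 49.22, the foot of the radical line on WL is 5.112 from W and the perpendicular offset is √(28.2² − 5.112²) = 27.73. Taking the right-of-WL solution: D = (14.91, -19.55).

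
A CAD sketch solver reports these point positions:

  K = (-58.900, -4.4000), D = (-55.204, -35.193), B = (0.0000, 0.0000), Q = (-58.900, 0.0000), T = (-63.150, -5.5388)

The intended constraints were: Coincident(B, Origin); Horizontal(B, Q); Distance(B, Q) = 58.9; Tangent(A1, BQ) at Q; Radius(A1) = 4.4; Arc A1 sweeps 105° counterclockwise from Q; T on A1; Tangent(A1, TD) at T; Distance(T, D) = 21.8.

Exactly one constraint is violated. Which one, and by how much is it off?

Distance(T, D) = 21.8 — off by 8.90.

B = (0.00, 0.00) ✓; B.y = 0.00, Q.y = 0.00 ✓; |BQ| = 58.90 ✓; ∠(KQ, QB) = 90.00° ✓; |KQ| = 4.400 ✓; bearing(K→T) − bearing(K→Q) = 105.0° ✓; |KT| = 4.400 ✓; ∠(KT, TD) = 90.00° ✓; |TD| = 30.70 ✗.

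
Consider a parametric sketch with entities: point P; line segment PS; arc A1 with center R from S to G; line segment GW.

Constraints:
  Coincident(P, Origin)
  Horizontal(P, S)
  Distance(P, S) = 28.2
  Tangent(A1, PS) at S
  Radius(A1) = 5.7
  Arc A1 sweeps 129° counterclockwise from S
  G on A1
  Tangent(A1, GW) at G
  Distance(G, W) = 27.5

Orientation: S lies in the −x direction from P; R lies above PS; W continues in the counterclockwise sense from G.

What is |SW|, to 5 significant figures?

33.253

P is at the origin; PS is horizontal with |PS| = 28.2 and S on the −x side, so S = (-28.200, 0.0000). The tangent condition forces RS to be normal to PS, so R = S + (0, 5.7) = (-28.200, 5.7000). On A1, S sits at bearing -90° from R; a 129° counterclockwise sweep puts G at bearing 39°, so G = R + 5.7·(cos 39°, sin 39°) = (-23.770, 9.2871). Tangency of A1 to GW means the radius RG is perpendicular to GW, so GW runs along (−sin 39°, cos 39°); with |GW| = 27.5, W = (-41.077, 30.659). Then |SW| = |W − S| = 33.253.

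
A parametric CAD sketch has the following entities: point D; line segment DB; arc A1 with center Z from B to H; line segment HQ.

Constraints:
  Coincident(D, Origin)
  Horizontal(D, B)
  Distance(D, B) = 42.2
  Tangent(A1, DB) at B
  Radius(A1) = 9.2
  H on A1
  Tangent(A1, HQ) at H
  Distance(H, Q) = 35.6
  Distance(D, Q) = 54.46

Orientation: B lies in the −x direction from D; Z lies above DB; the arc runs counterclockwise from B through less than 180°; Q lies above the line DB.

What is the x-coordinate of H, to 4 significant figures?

-33.01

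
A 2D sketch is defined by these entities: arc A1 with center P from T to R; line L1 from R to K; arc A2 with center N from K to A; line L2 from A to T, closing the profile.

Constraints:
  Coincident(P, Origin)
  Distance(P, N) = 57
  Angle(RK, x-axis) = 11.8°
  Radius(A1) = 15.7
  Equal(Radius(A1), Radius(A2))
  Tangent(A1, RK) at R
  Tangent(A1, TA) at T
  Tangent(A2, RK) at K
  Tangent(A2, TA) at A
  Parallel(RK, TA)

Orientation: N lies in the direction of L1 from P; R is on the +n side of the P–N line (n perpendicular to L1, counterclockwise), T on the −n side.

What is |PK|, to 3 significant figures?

59.1

The slot axis is L1's direction at 11.8°, so u = (cos 11.8°, sin 11.8°) = (0.979, 0.204) and n = (−sin 11.8°, cos 11.8°) = (-0.204, 0.979). P is at the origin and N lies 57.0 along u from P, so N = 57.0·u = (55.8, 11.7). Tangency of A1 to both parallel lines with radius 15.7 puts R and T at P ± 15.7·n: R = (-3.21, 15.4), T = (3.21, -15.4). Equal radii place K and A the same way about N: K = N + 15.7·n = (52.6, 27.0), A = N − 15.7·n = (59.0, -3.71). Then |PK| = |K − P| = 59.1.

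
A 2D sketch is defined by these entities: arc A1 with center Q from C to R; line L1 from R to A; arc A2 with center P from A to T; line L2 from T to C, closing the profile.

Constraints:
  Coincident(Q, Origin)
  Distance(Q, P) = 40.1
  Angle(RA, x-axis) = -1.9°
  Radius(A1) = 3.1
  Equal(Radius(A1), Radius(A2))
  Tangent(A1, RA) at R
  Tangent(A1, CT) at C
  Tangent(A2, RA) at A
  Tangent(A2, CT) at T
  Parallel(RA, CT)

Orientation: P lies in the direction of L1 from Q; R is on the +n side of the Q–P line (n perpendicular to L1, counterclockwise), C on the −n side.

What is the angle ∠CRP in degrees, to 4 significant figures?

85.58°

The slot axis is L1's direction at -1.9°, so u = (cos -1.9°, sin -1.9°) = (0.9995, -0.03316) and n = (−sin -1.9°, cos -1.9°) = (0.03316, 0.9995). Q is at the origin and P lies 40.1 along u from Q, so P = 40.1·u = (40.08, -1.330). Tangency of A1 to both parallel lines with radius 3.1 puts R and C at Q ± 3.1·n: R = (0.1028, 3.098), C = (-0.1028, -3.098). Then cos ∠CRP = RC·RP / (|RC||RP|), giving 85.58°.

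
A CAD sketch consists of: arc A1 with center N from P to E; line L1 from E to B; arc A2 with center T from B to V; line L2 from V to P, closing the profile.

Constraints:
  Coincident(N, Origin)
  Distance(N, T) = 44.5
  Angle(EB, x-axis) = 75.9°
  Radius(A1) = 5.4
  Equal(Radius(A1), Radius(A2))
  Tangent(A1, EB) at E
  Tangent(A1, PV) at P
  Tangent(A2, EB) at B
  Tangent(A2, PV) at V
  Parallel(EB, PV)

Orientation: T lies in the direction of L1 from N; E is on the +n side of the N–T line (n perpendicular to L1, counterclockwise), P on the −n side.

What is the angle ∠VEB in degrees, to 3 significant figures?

13.6°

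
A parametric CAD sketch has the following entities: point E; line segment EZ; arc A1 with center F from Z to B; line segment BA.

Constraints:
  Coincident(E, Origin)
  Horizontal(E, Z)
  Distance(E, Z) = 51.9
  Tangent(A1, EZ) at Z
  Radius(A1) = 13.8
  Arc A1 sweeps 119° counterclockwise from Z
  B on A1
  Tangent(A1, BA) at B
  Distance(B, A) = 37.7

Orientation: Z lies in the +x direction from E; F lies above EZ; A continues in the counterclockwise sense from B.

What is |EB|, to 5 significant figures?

67.171

E is at the origin; EZ is horizontal with |EZ| = 51.9 and Z on the +x side, so Z = (51.900, 0.0000). Since A1 is tangent to EZ there, FZ ⟂ EZ, so F = Z + (0, 13.8) = (51.900, 13.800). On A1, Z sits at bearing -90° from F; a 119° counterclockwise sweep puts B at bearing 29°, so B = F + 13.8·(cos 29°, sin 29°) = (63.970, 20.490). Then |EB| = |B − E| = 67.171.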